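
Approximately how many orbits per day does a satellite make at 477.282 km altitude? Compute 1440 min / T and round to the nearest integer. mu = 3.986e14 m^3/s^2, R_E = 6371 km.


r = 6.848282e+06 m
T = 2*pi*sqrt(r^3/mu) = 5640.0594 s = 94.0010 min
revs/day = 1440 / 94.0010 = 15.3190
Rounded: 15 revolutions per day

15 revolutions per day


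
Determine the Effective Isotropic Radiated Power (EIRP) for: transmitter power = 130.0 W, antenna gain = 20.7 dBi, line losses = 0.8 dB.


Pt = 130.0 W = 21.1394 dBW
EIRP = Pt_dBW + Gt - losses = 21.1394 + 20.7 - 0.8 = 41.0394 dBW

41.0394 dBW


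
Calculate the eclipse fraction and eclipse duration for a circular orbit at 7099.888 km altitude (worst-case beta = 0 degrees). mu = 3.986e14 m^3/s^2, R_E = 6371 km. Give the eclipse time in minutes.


r = 13470.8880 km
T = 259.3309 min
Eclipse fraction = arcsin(R_E/r)/pi = arcsin(6371.0000/13470.8880)/pi
= arcsin(0.4729458)/pi = 0.1568094
Eclipse duration = 0.1568094 * 259.3309 = 40.6655 min

40.6655 minutes


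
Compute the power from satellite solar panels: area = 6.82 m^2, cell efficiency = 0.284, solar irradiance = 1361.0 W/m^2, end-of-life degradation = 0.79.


P = area * eta * S * degradation
P = 6.82 * 0.284 * 1361.0 * 0.79
P = 2082.5140 W

2082.5140 W


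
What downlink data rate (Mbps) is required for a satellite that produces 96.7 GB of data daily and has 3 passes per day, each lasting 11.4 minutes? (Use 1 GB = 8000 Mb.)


total contact time = 3 * 11.4 * 60 = 2052.0000 s
data = 96.7 GB = 773600.0000 Mb
rate = 773600.0000 / 2052.0000 = 376.9981 Mbps

376.9981 Mbps


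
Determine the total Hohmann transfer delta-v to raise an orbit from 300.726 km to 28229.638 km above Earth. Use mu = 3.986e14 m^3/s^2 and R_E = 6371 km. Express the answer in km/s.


r1 = 6671.7260 km = 6.671726e+06 m
r2 = 34600.6380 km = 3.4600638e+07 m
dv1 = sqrt(mu/r1)*(sqrt(2*r2/(r1+r2)) - 1) = 2279.2158 m/s
dv2 = sqrt(mu/r2)*(1 - sqrt(2*r1/(r1+r2))) = 1464.2321 m/s
total dv = |dv1| + |dv2| = 2279.2158 + 1464.2321 = 3743.4479 m/s = 3.7434 km/s

3.7434 km/s


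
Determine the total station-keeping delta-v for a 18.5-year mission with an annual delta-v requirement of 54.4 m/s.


dV = rate * years = 54.4 * 18.5
dV = 1006.4000 m/s

1006.4000 m/s


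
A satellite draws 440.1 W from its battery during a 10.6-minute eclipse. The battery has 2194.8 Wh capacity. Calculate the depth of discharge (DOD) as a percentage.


E_used = P * t / 60 = 440.1 * 10.6 / 60 = 77.7510 Wh
DOD = E_used / E_total * 100 = 77.7510 / 2194.8 * 100
DOD = 3.5425 %

3.5425 %


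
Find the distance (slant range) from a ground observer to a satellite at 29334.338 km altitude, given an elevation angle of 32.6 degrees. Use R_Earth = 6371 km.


h = 29334.338 km, el = 32.6 deg
d = -R_E*sin(el) + sqrt((R_E*sin(el))^2 + 2*R_E*h + h^2)
d = -6371.0000*sin(0.5689773) + sqrt((6371.0000*0.5387708)^2 + 2*6371.0000*29334.338 + 29334.338^2)
d = 31867.1179 km

31867.1179 km


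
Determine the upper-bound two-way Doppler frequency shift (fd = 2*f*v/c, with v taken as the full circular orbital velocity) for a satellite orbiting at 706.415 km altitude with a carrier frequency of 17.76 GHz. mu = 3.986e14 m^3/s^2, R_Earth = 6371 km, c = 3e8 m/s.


r = 7.077415e+06 m
v = sqrt(mu/r) = 7504.6651 m/s (worst-case radial velocity)
f = 17.76 GHz = 1.776e+10 Hz
fd = 2*f*v/c = 2*1.776e+10*7504.6651/3.0e+08
fd = 888552.3473 Hz

888552.3473 Hz


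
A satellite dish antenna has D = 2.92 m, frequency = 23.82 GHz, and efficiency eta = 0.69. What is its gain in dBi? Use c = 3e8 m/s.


lambda = c/f = 3e8 / 2.382e+10 = 0.01259446 m
G = eta*(pi*D/lambda)^2 = 0.69*(pi*2.92/0.01259446)^2
G = 366062.7550 (linear)
G = 10*log10(366062.7550) = 55.6356 dBi

55.6356 dBi


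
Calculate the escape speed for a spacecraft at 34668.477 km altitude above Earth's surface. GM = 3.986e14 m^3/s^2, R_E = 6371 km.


r = 6371.0 + 34668.477 = 41039.4770 km = 4.1039477e+07 m
v_esc = sqrt(2*mu/r) = sqrt(2*3.986e14 / 4.1039477e+07)
v_esc = 4407.4027 m/s = 4.4074 km/s

4.4074 km/s


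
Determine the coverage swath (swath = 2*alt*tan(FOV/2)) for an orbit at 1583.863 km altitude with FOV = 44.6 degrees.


FOV = 44.6 deg = 0.7784168 rad
swath = 2 * alt * tan(FOV/2) = 2 * 1583.863 * tan(0.3892084)
swath = 2 * 1583.863 * 0.4101299
swath = 1299.1791 km

1299.1791 km


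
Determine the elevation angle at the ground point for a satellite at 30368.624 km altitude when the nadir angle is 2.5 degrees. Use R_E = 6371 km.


r = R_E + alt = 36739.6240 km
Law of sines in the satellite / Earth-center / ground-point triangle:
  sin(nadir)/R_E = sin(90 + el)/r  =>  cos(el) = (r/R_E)*sin(nadir)
cos(el) = (36739.6240 / 6371.0000) * sin(2.5 deg) = 0.2515398
el = arccos(0.2515398) = 75.4314 deg
(Earth-central angle = 90 - nadir - el = 12.0686 deg)

75.4314 degrees


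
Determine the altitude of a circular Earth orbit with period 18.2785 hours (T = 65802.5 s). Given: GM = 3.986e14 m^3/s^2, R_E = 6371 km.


T = 65802.5 s
r = (mu*T^2/(4*pi^2))^(1/3) = (3.986e14 * 65802.5^2 / (4*pi^2))^(1/3)
r = 3.5227956e+07 m = 35227.9563 km
alt = r - R_E = 35227.9563 - 6371 = 28856.9563 km

28856.9563 km


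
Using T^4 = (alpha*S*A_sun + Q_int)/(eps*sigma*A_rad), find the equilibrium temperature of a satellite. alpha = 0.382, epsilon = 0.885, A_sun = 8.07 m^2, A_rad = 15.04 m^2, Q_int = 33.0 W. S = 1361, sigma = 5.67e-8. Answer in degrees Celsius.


Numerator = alpha*S*A_sun + Q_int = 0.382*1361*8.07 + 33.0 = 4228.6091 W
Denominator = eps*sigma*A_rad = 0.885*5.67e-8*15.04 = 7.5469968e-07 W/K^4
T^4 = 5.6030356e+09 K^4
T = 273.5935 K = 0.4435437 C

0.4435 degrees Celsius


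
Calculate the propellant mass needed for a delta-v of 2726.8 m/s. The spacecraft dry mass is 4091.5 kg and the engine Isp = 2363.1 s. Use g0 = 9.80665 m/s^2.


ve = Isp * g0 = 2363.1 * 9.80665 = 23174.094615 m/s
mass ratio = exp(dv/ve) = exp(2726.8/23174.094615) = 1.12486820
m_prop = m_dry * (mr - 1) = 4091.5 * (1.12486820 - 1)
m_prop = 510.8982 kg

510.8982 kg


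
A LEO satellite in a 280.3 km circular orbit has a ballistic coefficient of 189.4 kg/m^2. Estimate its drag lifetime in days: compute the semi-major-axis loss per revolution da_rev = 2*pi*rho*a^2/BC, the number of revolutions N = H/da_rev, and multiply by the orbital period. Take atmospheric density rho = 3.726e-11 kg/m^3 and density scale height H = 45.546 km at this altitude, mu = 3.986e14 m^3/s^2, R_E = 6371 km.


a = R_E + alt = 6651.3000 km = 6.6513e+06 m
da_rev = 2*pi*rho*a^2/BC = 2*pi*3.726e-11*(6.6513e+06)^2/189.4 = 54.683439 m per revolution
N = H/da_rev = 45546.0000 m / 54.683439 m = 832.9030 revolutions
P = 2*pi*sqrt(a^3/mu) = 5398.4742 s
lifetime = N*P = 832.9030 * 5398.4742 = 4.4964053e+06 s = 52.0417 days

52.0417 days


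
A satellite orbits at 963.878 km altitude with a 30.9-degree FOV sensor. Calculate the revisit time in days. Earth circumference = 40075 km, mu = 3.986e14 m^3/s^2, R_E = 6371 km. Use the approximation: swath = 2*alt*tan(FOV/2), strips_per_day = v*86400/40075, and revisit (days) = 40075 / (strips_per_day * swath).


swath = 2*963.878*tan(0.2696534) = 532.8028 km
v = sqrt(mu/r) = 7371.7772 m/s = 7.3718 km/s
strips/day = v*86400/40075 = 7.3718*86400/40075 = 15.8932
coverage/day = strips * swath = 15.8932 * 532.8028 = 8467.9626 km
revisit = 40075 / 8467.9626 = 4.7325 days

4.7325 days


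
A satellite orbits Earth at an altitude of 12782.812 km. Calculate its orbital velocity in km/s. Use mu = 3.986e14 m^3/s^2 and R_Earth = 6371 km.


r = R_E + alt = 6371.0 + 12782.812 = 19153.8120 km = 1.9153812e+07 m
v = sqrt(mu/r) = sqrt(3.986e14 / 1.9153812e+07) = 4561.8504 m/s = 4.5619 km/s

4.5619 km/s


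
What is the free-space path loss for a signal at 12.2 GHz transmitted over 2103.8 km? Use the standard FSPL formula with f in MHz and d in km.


f = 12.2 GHz = 12200.0000 MHz
d = 2103.8 km
FSPL = 32.44 + 20*log10(12200.0000) + 20*log10(2103.8)
FSPL = 32.44 + 81.7272 + 66.4601
FSPL = 180.6273 dB

180.6273 dB


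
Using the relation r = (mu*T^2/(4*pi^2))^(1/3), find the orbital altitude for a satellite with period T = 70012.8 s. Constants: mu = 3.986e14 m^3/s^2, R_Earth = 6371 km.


T = 70012.8 s
r = (mu*T^2/(4*pi^2))^(1/3) = (3.986e14 * 70012.8^2 / (4*pi^2))^(1/3)
r = 3.6715052e+07 m = 36715.0522 km
alt = r - R_E = 36715.0522 - 6371 = 30344.0522 km

30344.0522 km


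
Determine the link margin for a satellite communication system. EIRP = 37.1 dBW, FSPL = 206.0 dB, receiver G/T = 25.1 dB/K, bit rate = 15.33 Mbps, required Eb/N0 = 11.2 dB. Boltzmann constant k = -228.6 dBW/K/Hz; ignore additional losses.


C/N0 = EIRP - FSPL + G/T - k = 37.1 - 206.0 + 25.1 - (-228.6)
C/N0 = 84.8000 dB-Hz
R_b = 15.33 Mbps = 1.533e+07 bps -> 10*log10(R_b) = 71.8554 dB-Hz
Eb/N0 = C/N0 - 10*log10(R_b) = 84.8000 - 71.8554 = 12.9446 dB
Margin = Eb/N0 - Eb/N0_req = 12.9446 - 11.2 = 1.7446 dB (link closes)

1.7446 dB


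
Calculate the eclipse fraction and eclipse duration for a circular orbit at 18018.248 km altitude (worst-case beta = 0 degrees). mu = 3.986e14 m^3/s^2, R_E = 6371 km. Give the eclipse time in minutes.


r = 24389.2480 km
T = 631.7679 min
Eclipse fraction = arcsin(R_E/r)/pi = arcsin(6371.0000/24389.2480)/pi
= arcsin(0.2612217)/pi = 0.08412535
Eclipse duration = 0.08412535 * 631.7679 = 53.1477 min

53.1477 minutes


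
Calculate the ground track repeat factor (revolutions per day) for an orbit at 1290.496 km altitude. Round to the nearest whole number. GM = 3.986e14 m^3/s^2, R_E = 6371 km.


r = 7.661496e+06 m
T = 2*pi*sqrt(r^3/mu) = 6673.9291 s = 111.2322 min
revs/day = 1440 / 111.2322 = 12.9459
Rounded: 13 revolutions per day

13 revolutions per day


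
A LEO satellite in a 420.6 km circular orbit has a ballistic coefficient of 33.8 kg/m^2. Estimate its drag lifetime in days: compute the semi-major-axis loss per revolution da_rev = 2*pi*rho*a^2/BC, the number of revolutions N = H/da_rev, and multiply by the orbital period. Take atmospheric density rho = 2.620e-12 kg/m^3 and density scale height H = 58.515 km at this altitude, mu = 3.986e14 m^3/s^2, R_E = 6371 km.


a = R_E + alt = 6791.6000 km = 6.7916e+06 m
da_rev = 2*pi*rho*a^2/BC = 2*pi*2.620e-12*(6.7916e+06)^2/33.8 = 22.465116 m per revolution
N = H/da_rev = 58515.0000 m / 22.465116 m = 2604.7050 revolutions
P = 2*pi*sqrt(a^3/mu) = 5570.1818 s
lifetime = N*P = 2604.7050 * 5570.1818 = 1.4508681e+07 s = 167.9245 days

167.9245 days


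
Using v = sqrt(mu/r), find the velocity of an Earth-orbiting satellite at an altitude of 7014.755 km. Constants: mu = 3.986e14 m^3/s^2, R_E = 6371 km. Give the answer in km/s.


r = R_E + alt = 6371.0 + 7014.755 = 13385.7550 km = 1.3385755e+07 m
v = sqrt(mu/r) = sqrt(3.986e14 / 1.3385755e+07) = 5456.9153 m/s = 5.4569 km/s

5.4569 km/s


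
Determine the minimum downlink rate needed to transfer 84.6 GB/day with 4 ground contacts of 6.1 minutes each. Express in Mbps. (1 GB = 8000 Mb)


total contact time = 4 * 6.1 * 60 = 1464.0000 s
data = 84.6 GB = 676800.0000 Mb
rate = 676800.0000 / 1464.0000 = 462.2951 Mbps

462.2951 Mbps


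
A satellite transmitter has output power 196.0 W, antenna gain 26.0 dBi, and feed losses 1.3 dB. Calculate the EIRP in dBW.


Pt = 196.0 W = 22.9226 dBW
EIRP = Pt_dBW + Gt - losses = 22.9226 + 26.0 - 1.3 = 47.6226 dBW

47.6226 dBW


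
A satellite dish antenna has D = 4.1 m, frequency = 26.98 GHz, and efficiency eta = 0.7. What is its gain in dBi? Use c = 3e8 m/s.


lambda = c/f = 3e8 / 2.698e+10 = 0.01111935 m
G = eta*(pi*D/lambda)^2 = 0.7*(pi*4.1/0.01111935)^2
G = 939305.5319 (linear)
G = 10*log10(939305.5319) = 59.7281 dBi

59.7281 dBi


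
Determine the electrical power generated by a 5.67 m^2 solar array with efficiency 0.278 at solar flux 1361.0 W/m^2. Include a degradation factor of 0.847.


P = area * eta * S * degradation
P = 5.67 * 0.278 * 1361.0 * 0.847
P = 1817.0605 W

1817.0605 W


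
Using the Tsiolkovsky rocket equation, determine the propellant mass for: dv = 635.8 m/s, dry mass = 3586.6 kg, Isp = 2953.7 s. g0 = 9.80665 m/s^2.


ve = Isp * g0 = 2953.7 * 9.80665 = 28965.902105 m/s
mass ratio = exp(dv/ve) = exp(635.8/28965.902105) = 1.02219262
m_prop = m_dry * (mr - 1) = 3586.6 * (1.02219262 - 1)
m_prop = 79.5960 kg

79.5960 kg


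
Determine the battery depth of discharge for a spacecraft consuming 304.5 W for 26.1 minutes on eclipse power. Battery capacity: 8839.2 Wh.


E_used = P * t / 60 = 304.5 * 26.1 / 60 = 132.4575 Wh
DOD = E_used / E_total * 100 = 132.4575 / 8839.2 * 100
DOD = 1.4985 %

1.4985 %


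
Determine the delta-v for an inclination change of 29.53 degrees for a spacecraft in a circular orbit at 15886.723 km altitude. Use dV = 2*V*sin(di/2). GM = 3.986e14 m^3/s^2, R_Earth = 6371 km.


r = 22257.7230 km = 2.2257723e+07 m
V = sqrt(mu/r) = 4231.8307 m/s
di = 29.53 deg = 0.5153957 rad
dV = 2*V*sin(di/2) = 2*4231.8307*sin(0.2576979)
dV = 2157.0073 m/s = 2.1570 km/s

2.1570 km/s


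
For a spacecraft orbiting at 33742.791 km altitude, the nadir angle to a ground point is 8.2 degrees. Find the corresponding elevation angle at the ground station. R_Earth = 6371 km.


r = R_E + alt = 40113.7910 km
Law of sines in the satellite / Earth-center / ground-point triangle:
  sin(nadir)/R_E = sin(90 + el)/r  =>  cos(el) = (r/R_E)*sin(nadir)
cos(el) = (40113.7910 / 6371.0000) * sin(8.2 deg) = 0.898036
el = arccos(0.898036) = 26.0989 deg
(Earth-central angle = 90 - nadir - el = 55.7011 deg)

26.0989 degrees


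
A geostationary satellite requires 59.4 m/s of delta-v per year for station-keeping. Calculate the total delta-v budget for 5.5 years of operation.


dV = rate * years = 59.4 * 5.5
dV = 326.7000 m/s

326.7000 m/s


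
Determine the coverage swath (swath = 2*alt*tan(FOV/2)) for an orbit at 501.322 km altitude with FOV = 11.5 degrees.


FOV = 11.5 deg = 0.2007129 rad
swath = 2 * alt * tan(FOV/2) = 2 * 501.322 * tan(0.1003564)
swath = 2 * 501.322 * 0.1006947
swath = 100.9609 km

100.9609 km


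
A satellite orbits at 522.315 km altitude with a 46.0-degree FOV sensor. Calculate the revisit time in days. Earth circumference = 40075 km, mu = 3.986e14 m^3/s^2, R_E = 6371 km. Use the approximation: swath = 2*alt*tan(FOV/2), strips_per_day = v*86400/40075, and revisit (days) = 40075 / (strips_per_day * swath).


swath = 2*522.315*tan(0.4014257) = 443.4191 km
v = sqrt(mu/r) = 7604.2185 m/s = 7.6042 km/s
strips/day = v*86400/40075 = 7.6042*86400/40075 = 16.3944
coverage/day = strips * swath = 16.3944 * 443.4191 = 7269.5783 km
revisit = 40075 / 7269.5783 = 5.5127 days

5.5127 days


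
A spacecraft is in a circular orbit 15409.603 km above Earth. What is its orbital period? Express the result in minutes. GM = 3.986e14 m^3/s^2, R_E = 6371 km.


r = 21780.6030 km = 2.1780603e+07 m
T = 2*pi*sqrt(r^3/mu) = 2*pi*sqrt(1.0332602e+22 / 3.986e14)
T = 31990.1348 s = 533.1689 min

533.1689 minutes


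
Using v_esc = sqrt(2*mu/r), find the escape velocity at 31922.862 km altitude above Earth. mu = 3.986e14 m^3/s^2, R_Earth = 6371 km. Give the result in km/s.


r = 6371.0 + 31922.862 = 38293.8620 km = 3.8293862e+07 m
v_esc = sqrt(2*mu/r) = sqrt(2*3.986e14 / 3.8293862e+07)
v_esc = 4562.6700 m/s = 4.5627 km/s

4.5627 km/s


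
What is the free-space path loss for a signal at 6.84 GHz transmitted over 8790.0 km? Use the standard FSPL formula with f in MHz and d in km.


f = 6.84 GHz = 6840.0000 MHz
d = 8790.0 km
FSPL = 32.44 + 20*log10(6840.0000) + 20*log10(8790.0)
FSPL = 32.44 + 76.7011 + 78.8798
FSPL = 188.0209 dB

188.0209 dB


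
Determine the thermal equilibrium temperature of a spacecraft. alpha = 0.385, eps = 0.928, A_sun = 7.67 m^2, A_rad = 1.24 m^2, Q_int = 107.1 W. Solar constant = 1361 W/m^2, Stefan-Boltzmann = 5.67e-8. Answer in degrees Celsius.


Numerator = alpha*S*A_sun + Q_int = 0.385*1361*7.67 + 107.1 = 4126.0649 W
Denominator = eps*sigma*A_rad = 0.928*5.67e-8*1.24 = 6.5245824e-08 W/K^4
T^4 = 6.3238759e+10 K^4
T = 501.4710 K = 228.3210 C

228.3210 degrees Celsius


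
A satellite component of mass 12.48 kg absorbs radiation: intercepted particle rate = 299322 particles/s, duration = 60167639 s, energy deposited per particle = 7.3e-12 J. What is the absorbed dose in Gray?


Total energy deposited = rate * time * E_per
  = 299322 * 60167639 * 7.3e-12 = 131.4693 J
Dose = E_total / mass = 131.4693 / 12.48
Dose = 10.5344 Gy

10.5344 Gy


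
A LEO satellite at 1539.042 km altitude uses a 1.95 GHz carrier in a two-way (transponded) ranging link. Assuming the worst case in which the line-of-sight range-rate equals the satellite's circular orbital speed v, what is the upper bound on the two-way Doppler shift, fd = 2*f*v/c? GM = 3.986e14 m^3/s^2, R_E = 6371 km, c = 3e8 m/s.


r = 7.910042e+06 m
v = sqrt(mu/r) = 7098.7070 m/s (worst-case radial velocity)
f = 1.95 GHz = 1.95e+09 Hz
fd = 2*f*v/c = 2*1.95e+09*7098.7070/3.0e+08
fd = 92283.1913 Hz

92283.1913 Hz


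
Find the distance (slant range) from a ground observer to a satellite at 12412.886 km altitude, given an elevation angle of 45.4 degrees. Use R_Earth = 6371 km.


h = 12412.886 km, el = 45.4 deg
d = -R_E*sin(el) + sqrt((R_E*sin(el))^2 + 2*R_E*h + h^2)
d = -6371.0000*sin(0.7923795) + sqrt((6371.0000*0.712026)^2 + 2*6371.0000*12412.886 + 12412.886^2)
d = 13707.1168 km

13707.1168 km


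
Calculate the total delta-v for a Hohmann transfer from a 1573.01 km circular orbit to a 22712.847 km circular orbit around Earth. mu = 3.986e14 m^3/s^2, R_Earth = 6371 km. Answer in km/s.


r1 = 7944.0100 km = 7.94401e+06 m
r2 = 29083.8470 km = 2.9083847e+07 m
dv1 = sqrt(mu/r1)*(sqrt(2*r2/(r1+r2)) - 1) = 1794.6955 m/s
dv2 = sqrt(mu/r2)*(1 - sqrt(2*r1/(r1+r2))) = 1277.0449 m/s
total dv = |dv1| + |dv2| = 1794.6955 + 1277.0449 = 3071.7405 m/s = 3.0717 km/s

3.0717 km/s


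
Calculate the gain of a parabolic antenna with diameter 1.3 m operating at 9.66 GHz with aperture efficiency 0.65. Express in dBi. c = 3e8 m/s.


lambda = c/f = 3e8 / 9.66e+09 = 0.0310559 m
G = eta*(pi*D/lambda)^2 = 0.65*(pi*1.3/0.0310559)^2
G = 11241.1709 (linear)
G = 10*log10(11241.1709) = 40.5081 dBi

40.5081 dBi


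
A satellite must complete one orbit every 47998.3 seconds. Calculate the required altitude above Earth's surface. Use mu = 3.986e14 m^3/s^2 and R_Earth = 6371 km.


T = 47998.3 s
r = (mu*T^2/(4*pi^2))^(1/3) = (3.986e14 * 47998.3^2 / (4*pi^2))^(1/3)
r = 2.8545857e+07 m = 28545.8573 km
alt = r - R_E = 28545.8573 - 6371 = 22174.8573 km

22174.8573 km


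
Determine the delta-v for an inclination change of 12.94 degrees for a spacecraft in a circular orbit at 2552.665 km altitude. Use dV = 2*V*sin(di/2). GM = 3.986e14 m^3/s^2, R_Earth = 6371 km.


r = 8923.6650 km = 8.923665e+06 m
V = sqrt(mu/r) = 6683.3933 m/s
di = 12.94 deg = 0.2258456 rad
dV = 2*V*sin(di/2) = 2*6683.3933*sin(0.1129228)
dV = 1506.2091 m/s = 1.5062 km/s

1.5062 km/s


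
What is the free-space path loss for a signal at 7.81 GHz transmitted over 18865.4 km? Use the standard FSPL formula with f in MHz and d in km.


f = 7.81 GHz = 7810.0000 MHz
d = 18865.4 km
FSPL = 32.44 + 20*log10(7810.0000) + 20*log10(18865.4)
FSPL = 32.44 + 77.8530 + 85.5133
FSPL = 195.8063 dB

195.8063 dB


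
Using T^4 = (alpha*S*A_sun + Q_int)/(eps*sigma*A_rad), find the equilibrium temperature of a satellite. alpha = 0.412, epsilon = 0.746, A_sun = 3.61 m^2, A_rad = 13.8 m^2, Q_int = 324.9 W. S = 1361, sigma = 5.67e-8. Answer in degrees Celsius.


Numerator = alpha*S*A_sun + Q_int = 0.412*1361*3.61 + 324.9 = 2349.1425 W
Denominator = eps*sigma*A_rad = 0.746*5.67e-8*13.8 = 5.8371516e-07 W/K^4
T^4 = 4.0244672e+09 K^4
T = 251.8704 K = -21.2796 C

-21.2796 degrees Celsius


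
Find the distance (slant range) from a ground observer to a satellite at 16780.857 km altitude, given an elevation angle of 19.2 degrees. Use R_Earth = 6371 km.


h = 16780.857 km, el = 19.2 deg
d = -R_E*sin(el) + sqrt((R_E*sin(el))^2 + 2*R_E*h + h^2)
d = -6371.0000*sin(0.3351032) + sqrt((6371.0000*0.3288666)^2 + 2*6371.0000*16780.857 + 16780.857^2)
d = 20261.1933 km

20261.1933 km


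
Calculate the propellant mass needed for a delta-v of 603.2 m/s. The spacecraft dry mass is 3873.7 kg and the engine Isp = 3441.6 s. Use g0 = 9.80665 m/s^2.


ve = Isp * g0 = 3441.6 * 9.80665 = 33750.566640 m/s
mass ratio = exp(dv/ve) = exp(603.2/33750.566640) = 1.01803296
m_prop = m_dry * (mr - 1) = 3873.7 * (1.01803296 - 1)
m_prop = 69.8543 kg

69.8543 kg


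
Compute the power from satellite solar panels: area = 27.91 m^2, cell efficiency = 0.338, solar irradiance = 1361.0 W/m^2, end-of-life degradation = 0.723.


P = area * eta * S * degradation
P = 27.91 * 0.338 * 1361.0 * 0.723
P = 9282.6710 W

9282.6710 W


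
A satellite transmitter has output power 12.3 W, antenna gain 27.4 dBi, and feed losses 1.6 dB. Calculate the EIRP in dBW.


Pt = 12.3 W = 10.8991 dBW
EIRP = Pt_dBW + Gt - losses = 10.8991 + 27.4 - 1.6 = 36.6991 dBW

36.6991 dBW


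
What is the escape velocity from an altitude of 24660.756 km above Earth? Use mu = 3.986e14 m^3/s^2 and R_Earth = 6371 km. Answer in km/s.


r = 6371.0 + 24660.756 = 31031.7560 km = 3.1031756e+07 m
v_esc = sqrt(2*mu/r) = sqrt(2*3.986e14 / 3.1031756e+07)
v_esc = 5068.5119 m/s = 5.0685 km/s

5.0685 km/s


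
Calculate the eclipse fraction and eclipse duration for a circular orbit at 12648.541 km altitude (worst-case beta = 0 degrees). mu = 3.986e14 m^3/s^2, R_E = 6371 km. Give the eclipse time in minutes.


r = 19019.5410 km
T = 435.0709 min
Eclipse fraction = arcsin(R_E/r)/pi = arcsin(6371.0000/19019.5410)/pi
= arcsin(0.3349713)/pi = 0.1087266
Eclipse duration = 0.1087266 * 435.0709 = 47.3038 min

47.3038 minutes


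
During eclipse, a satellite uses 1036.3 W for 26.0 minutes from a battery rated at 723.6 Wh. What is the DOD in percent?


E_used = P * t / 60 = 1036.3 * 26.0 / 60 = 449.0633 Wh
DOD = E_used / E_total * 100 = 449.0633 / 723.6 * 100
DOD = 62.0596 %

62.0596 %


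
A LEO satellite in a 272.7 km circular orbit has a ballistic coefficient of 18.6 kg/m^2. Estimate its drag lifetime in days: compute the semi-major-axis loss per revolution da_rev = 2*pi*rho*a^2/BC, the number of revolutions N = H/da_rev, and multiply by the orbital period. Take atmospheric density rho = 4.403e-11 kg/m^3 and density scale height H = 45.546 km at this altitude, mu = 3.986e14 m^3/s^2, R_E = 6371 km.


a = R_E + alt = 6643.7000 km = 6.6437e+06 m
da_rev = 2*pi*rho*a^2/BC = 2*pi*4.403e-11*(6.6437e+06)^2/18.6 = 656.501370 m per revolution
N = H/da_rev = 45546.0000 m / 656.501370 m = 69.3769 revolutions
P = 2*pi*sqrt(a^3/mu) = 5389.2241 s
lifetime = N*P = 69.3769 * 5389.2241 = 373887.4146 s = 4.3274 days

4.3274 days


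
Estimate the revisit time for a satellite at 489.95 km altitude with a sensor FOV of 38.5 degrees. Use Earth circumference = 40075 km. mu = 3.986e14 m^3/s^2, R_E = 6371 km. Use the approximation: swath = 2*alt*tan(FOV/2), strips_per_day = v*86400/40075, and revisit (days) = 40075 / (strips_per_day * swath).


swath = 2*489.95*tan(0.3359759) = 342.1964 km
v = sqrt(mu/r) = 7622.1330 m/s = 7.6221 km/s
strips/day = v*86400/40075 = 7.6221*86400/40075 = 16.4330
coverage/day = strips * swath = 16.4330 * 342.1964 = 5623.3118 km
revisit = 40075 / 5623.3118 = 7.1266 days

7.1266 days


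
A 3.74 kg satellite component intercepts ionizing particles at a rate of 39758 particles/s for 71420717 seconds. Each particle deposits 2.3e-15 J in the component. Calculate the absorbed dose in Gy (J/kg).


Total energy deposited = rate * time * E_per
  = 39758 * 71420717 * 2.3e-15 = 0.006530953 J
Dose = E_total / mass = 0.006530953 / 3.74
Dose = 0.001746244 Gy

0.0017 Gy


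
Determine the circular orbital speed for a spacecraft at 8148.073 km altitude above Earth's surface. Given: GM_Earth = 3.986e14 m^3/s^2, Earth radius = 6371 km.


r = R_E + alt = 6371.0 + 8148.073 = 14519.0730 km = 1.4519073e+07 m
v = sqrt(mu/r) = sqrt(3.986e14 / 1.4519073e+07) = 5239.6129 m/s = 5.2396 km/s

5.2396 km/s


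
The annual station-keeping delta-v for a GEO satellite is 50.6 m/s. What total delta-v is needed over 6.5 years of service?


dV = rate * years = 50.6 * 6.5
dV = 328.9000 m/s

328.9000 m/s


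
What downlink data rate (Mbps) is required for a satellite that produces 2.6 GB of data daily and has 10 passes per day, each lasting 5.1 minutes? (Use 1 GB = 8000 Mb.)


total contact time = 10 * 5.1 * 60 = 3060.0000 s
data = 2.6 GB = 20800.0000 Mb
rate = 20800.0000 / 3060.0000 = 6.7974 Mbps

6.7974 Mbps


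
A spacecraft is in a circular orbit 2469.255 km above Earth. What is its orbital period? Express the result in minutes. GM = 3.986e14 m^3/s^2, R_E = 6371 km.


r = 8840.2550 km = 8.840255e+06 m
T = 2*pi*sqrt(r^3/mu) = 2*pi*sqrt(6.9086689e+20 / 3.986e14)
T = 8271.9597 s = 137.8660 min

137.8660 minutes


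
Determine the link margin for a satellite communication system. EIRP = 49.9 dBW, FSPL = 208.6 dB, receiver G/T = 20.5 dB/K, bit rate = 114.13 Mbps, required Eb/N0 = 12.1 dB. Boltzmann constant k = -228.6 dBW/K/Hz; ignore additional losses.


C/N0 = EIRP - FSPL + G/T - k = 49.9 - 208.6 + 20.5 - (-228.6)
C/N0 = 90.4000 dB-Hz
R_b = 114.13 Mbps = 1.1413e+08 bps -> 10*log10(R_b) = 80.5740 dB-Hz
Eb/N0 = C/N0 - 10*log10(R_b) = 90.4000 - 80.5740 = 9.8260 dB
Margin = Eb/N0 - Eb/N0_req = 9.8260 - 12.1 = -2.2740 dB (negative margin: link does not close)

-2.2740 dB


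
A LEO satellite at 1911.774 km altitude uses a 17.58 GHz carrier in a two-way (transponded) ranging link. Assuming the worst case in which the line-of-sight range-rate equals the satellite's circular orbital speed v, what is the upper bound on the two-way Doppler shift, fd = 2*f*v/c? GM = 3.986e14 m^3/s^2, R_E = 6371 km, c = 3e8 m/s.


r = 8.282774e+06 m
v = sqrt(mu/r) = 6937.1445 m/s (worst-case radial velocity)
f = 17.58 GHz = 1.758e+10 Hz
fd = 2*f*v/c = 2*1.758e+10*6937.1445/3.0e+08
fd = 813033.3363 Hz

813033.3363 Hz


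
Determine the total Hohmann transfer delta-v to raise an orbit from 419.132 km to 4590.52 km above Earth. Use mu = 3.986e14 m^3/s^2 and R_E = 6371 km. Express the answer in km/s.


r1 = 6790.1320 km = 6.790132e+06 m
r2 = 10961.5200 km = 1.096152e+07 m
dv1 = sqrt(mu/r1)*(sqrt(2*r2/(r1+r2)) - 1) = 852.7497 m/s
dv2 = sqrt(mu/r2)*(1 - sqrt(2*r1/(r1+r2))) = 755.8832 m/s
total dv = |dv1| + |dv2| = 852.7497 + 755.8832 = 1608.6329 m/s = 1.6086 km/s

1.6086 km/s


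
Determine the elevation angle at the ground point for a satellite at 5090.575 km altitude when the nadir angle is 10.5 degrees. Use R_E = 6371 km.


r = R_E + alt = 11461.5750 km
Law of sines in the satellite / Earth-center / ground-point triangle:
  sin(nadir)/R_E = sin(90 + el)/r  =>  cos(el) = (r/R_E)*sin(nadir)
cos(el) = (11461.5750 / 6371.0000) * sin(10.5 deg) = 0.3278459
el = arccos(0.3278459) = 70.8619 deg
(Earth-central angle = 90 - nadir - el = 8.6381 deg)

70.8619 degrees


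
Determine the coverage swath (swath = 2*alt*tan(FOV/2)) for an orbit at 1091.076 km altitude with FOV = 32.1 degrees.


FOV = 32.1 deg = 0.5602507 rad
swath = 2 * alt * tan(FOV/2) = 2 * 1091.076 * tan(0.2801253)
swath = 2 * 1091.076 * 0.28769
swath = 627.7834 km

627.7834 km


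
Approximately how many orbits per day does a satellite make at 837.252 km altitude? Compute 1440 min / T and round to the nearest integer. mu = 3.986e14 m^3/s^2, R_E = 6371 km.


r = 7.208252e+06 m
T = 2*pi*sqrt(r^3/mu) = 6090.5451 s = 101.5091 min
revs/day = 1440 / 101.5091 = 14.1859
Rounded: 14 revolutions per day

14 revolutions per day


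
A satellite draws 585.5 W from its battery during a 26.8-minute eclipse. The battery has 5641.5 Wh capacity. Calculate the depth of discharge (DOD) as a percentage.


E_used = P * t / 60 = 585.5 * 26.8 / 60 = 261.5233 Wh
DOD = E_used / E_total * 100 = 261.5233 / 5641.5 * 100
DOD = 4.6357 %

4.6357 %


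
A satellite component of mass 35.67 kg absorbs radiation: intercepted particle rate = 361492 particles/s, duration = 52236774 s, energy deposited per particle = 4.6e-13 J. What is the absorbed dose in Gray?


Total energy deposited = rate * time * E_per
  = 361492 * 52236774 * 4.6e-13 = 8.6863 J
Dose = E_total / mass = 8.6863 / 35.67
Dose = 0.2435173 Gy

0.2435 Gy


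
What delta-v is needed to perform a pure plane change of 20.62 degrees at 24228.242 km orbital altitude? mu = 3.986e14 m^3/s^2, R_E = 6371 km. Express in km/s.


r = 30599.2420 km = 3.0599242e+07 m
V = sqrt(mu/r) = 3609.2196 m/s
di = 20.62 deg = 0.3598869 rad
dV = 2*V*sin(di/2) = 2*3609.2196*sin(0.1799434)
dV = 1291.9125 m/s = 1.2919 km/s

1.2919 km/s


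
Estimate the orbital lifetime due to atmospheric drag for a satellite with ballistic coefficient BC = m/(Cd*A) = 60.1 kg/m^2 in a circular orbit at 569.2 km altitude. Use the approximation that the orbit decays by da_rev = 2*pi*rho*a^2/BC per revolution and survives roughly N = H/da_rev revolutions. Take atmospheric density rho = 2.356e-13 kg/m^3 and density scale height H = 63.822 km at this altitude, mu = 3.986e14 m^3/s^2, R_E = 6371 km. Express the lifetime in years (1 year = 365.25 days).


a = R_E + alt = 6940.2000 km = 6.9402e+06 m
da_rev = 2*pi*rho*a^2/BC = 2*pi*2.356e-13*(6.9402e+06)^2/60.1 = 1.186382 m per revolution
N = H/da_rev = 63822.0000 m / 1.186382 m = 53795.4761 revolutions
P = 2*pi*sqrt(a^3/mu) = 5753.9913 s
lifetime = N*P = 53795.4761 * 5753.9913 = 3.095387e+08 s = 3582.6239 days
years = 3582.6239 / 365.25 = 9.8087 years

9.8087 years


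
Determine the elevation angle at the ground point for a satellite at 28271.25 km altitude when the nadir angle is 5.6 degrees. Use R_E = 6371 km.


r = R_E + alt = 34642.2500 km
Law of sines in the satellite / Earth-center / ground-point triangle:
  sin(nadir)/R_E = sin(90 + el)/r  =>  cos(el) = (r/R_E)*sin(nadir)
cos(el) = (34642.2500 / 6371.0000) * sin(5.6 deg) = 0.5306061
el = arccos(0.5306061) = 57.9536 deg
(Earth-central angle = 90 - nadir - el = 26.4464 deg)

57.9536 degrees


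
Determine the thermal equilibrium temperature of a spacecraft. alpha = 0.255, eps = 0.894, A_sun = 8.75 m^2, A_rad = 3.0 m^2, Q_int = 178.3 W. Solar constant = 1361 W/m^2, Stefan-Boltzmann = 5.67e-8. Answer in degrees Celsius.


Numerator = alpha*S*A_sun + Q_int = 0.255*1361*8.75 + 178.3 = 3215.0313 W
Denominator = eps*sigma*A_rad = 0.894*5.67e-8*3.0 = 1.520694e-07 W/K^4
T^4 = 2.1141868e+10 K^4
T = 381.3167 K = 108.1667 C

108.1667 degrees Celsius


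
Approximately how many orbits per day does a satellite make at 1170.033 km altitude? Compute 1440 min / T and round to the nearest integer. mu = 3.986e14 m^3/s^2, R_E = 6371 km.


r = 7.541033e+06 m
T = 2*pi*sqrt(r^3/mu) = 6517.1465 s = 108.6191 min
revs/day = 1440 / 108.6191 = 13.2573
Rounded: 13 revolutions per day

13 revolutions per day


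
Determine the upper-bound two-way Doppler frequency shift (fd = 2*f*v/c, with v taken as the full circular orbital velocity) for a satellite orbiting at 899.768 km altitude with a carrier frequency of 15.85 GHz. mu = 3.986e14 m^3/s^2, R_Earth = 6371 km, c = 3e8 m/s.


r = 7.270768e+06 m
v = sqrt(mu/r) = 7404.2062 m/s (worst-case radial velocity)
f = 15.85 GHz = 1.585e+10 Hz
fd = 2*f*v/c = 2*1.585e+10*7404.2062/3.0e+08
fd = 782377.7861 Hz

782377.7861 Hz


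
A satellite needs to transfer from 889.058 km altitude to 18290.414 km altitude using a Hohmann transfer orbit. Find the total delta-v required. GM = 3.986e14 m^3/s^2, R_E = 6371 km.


r1 = 7260.0580 km = 7.260058e+06 m
r2 = 24661.4140 km = 2.4661414e+07 m
dv1 = sqrt(mu/r1)*(sqrt(2*r2/(r1+r2)) - 1) = 1800.7905 m/s
dv2 = sqrt(mu/r2)*(1 - sqrt(2*r1/(r1+r2))) = 1308.8508 m/s
total dv = |dv1| + |dv2| = 1800.7905 + 1308.8508 = 3109.6413 m/s = 3.1096 km/s

3.1096 km/s


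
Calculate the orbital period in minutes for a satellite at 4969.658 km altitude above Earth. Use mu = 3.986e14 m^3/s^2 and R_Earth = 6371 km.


r = 11340.6580 km = 1.1340658e+07 m
T = 2*pi*sqrt(r^3/mu) = 2*pi*sqrt(1.458528e+21 / 3.986e14)
T = 12019.0074 s = 200.3168 min

200.3168 minutes


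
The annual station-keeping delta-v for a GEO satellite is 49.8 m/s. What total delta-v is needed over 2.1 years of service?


dV = rate * years = 49.8 * 2.1
dV = 104.5800 m/s

104.5800 m/s


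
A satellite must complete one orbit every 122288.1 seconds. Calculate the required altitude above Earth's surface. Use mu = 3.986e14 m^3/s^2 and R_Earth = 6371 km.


T = 122288.1 s
r = (mu*T^2/(4*pi^2))^(1/3) = (3.986e14 * 122288.1^2 / (4*pi^2))^(1/3)
r = 5.3249473e+07 m = 53249.4734 km
alt = r - R_E = 53249.4734 - 6371 = 46878.4734 km

46878.4734 km


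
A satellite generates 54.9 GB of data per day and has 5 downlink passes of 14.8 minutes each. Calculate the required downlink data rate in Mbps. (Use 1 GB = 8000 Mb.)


total contact time = 5 * 14.8 * 60 = 4440.0000 s
data = 54.9 GB = 439200.0000 Mb
rate = 439200.0000 / 4440.0000 = 98.9189 Mbps

98.9189 Mbps


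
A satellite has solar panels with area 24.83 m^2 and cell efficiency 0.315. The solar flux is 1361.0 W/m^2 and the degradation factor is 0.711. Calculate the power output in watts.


P = area * eta * S * degradation
P = 24.83 * 0.315 * 1361.0 * 0.711
P = 7568.5903 W

7568.5903 W


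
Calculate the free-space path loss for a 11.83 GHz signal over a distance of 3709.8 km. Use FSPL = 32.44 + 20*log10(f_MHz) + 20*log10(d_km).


f = 11.83 GHz = 11830.0000 MHz
d = 3709.8 km
FSPL = 32.44 + 20*log10(11830.0000) + 20*log10(3709.8)
FSPL = 32.44 + 81.4597 + 71.3870
FSPL = 185.2867 dB

185.2867 dB


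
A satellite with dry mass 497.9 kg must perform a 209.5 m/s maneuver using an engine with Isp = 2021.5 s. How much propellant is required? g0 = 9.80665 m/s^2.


ve = Isp * g0 = 2021.5 * 9.80665 = 19824.142975 m/s
mass ratio = exp(dv/ve) = exp(209.5/19824.142975) = 1.01062396
m_prop = m_dry * (mr - 1) = 497.9 * (1.01062396 - 1)
m_prop = 5.2897 kg

5.2897 kg


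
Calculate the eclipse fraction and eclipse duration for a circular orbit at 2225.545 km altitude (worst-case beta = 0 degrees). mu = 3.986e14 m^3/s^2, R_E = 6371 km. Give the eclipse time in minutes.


r = 8596.5450 km
T = 132.2044 min
Eclipse fraction = arcsin(R_E/r)/pi = arcsin(6371.0000/8596.5450)/pi
= arcsin(0.7411117)/pi = 0.2657011
Eclipse duration = 0.2657011 * 132.2044 = 35.1269 min

35.1269 minutes


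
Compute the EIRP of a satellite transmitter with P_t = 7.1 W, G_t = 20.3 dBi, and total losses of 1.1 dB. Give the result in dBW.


Pt = 7.1 W = 8.5126 dBW
EIRP = Pt_dBW + Gt - losses = 8.5126 + 20.3 - 1.1 = 27.7126 dBW

27.7126 dBW


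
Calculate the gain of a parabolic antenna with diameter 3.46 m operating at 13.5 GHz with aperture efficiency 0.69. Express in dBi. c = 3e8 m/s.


lambda = c/f = 3e8 / 1.35e+10 = 0.02222222 m
G = eta*(pi*D/lambda)^2 = 0.69*(pi*3.46/0.02222222)^2
G = 165092.0123 (linear)
G = 10*log10(165092.0123) = 52.1773 dBi

52.1773 dBi


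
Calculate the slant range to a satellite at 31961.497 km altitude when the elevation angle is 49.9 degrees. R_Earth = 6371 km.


h = 31961.497 km, el = 49.9 deg
d = -R_E*sin(el) + sqrt((R_E*sin(el))^2 + 2*R_E*h + h^2)
d = -6371.0000*sin(0.8709193) + sqrt((6371.0000*0.7649214)^2 + 2*6371.0000*31961.497 + 31961.497^2)
d = 33238.8869 km

33238.8869 km


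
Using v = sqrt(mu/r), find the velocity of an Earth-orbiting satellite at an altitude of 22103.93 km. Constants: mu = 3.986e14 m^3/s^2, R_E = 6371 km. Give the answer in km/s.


r = R_E + alt = 6371.0 + 22103.93 = 28474.9300 km = 2.847493e+07 m
v = sqrt(mu/r) = sqrt(3.986e14 / 2.847493e+07) = 3741.4273 m/s = 3.7414 km/s

3.7414 km/s


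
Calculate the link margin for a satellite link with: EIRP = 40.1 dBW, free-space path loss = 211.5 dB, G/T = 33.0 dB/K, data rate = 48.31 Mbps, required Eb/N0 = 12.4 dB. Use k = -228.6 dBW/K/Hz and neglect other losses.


C/N0 = EIRP - FSPL + G/T - k = 40.1 - 211.5 + 33.0 - (-228.6)
C/N0 = 90.2000 dB-Hz
R_b = 48.31 Mbps = 4.831e+07 bps -> 10*log10(R_b) = 76.8404 dB-Hz
Eb/N0 = C/N0 - 10*log10(R_b) = 90.2000 - 76.8404 = 13.3596 dB
Margin = Eb/N0 - Eb/N0_req = 13.3596 - 12.4 = 0.9596296 dB (link closes)

0.9596 dB


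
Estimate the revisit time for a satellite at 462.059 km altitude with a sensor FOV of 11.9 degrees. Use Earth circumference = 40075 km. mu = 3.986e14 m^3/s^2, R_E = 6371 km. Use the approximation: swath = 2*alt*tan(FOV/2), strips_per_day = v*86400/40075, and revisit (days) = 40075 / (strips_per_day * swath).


swath = 2*462.059*tan(0.1038471) = 96.3134 km
v = sqrt(mu/r) = 7637.6730 m/s = 7.6377 km/s
strips/day = v*86400/40075 = 7.6377*86400/40075 = 16.4665
coverage/day = strips * swath = 16.4665 * 96.3134 = 1585.9451 km
revisit = 40075 / 1585.9451 = 25.2688 days

25.2688 days


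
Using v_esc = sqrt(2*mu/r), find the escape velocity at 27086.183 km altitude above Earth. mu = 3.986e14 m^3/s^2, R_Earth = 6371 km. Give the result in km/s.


r = 6371.0 + 27086.183 = 33457.1830 km = 3.3457183e+07 m
v_esc = sqrt(2*mu/r) = sqrt(2*3.986e14 / 3.3457183e+07)
v_esc = 4881.3389 m/s = 4.8813 km/s

4.8813 km/s


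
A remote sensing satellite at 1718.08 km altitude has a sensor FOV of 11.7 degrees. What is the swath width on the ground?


FOV = 11.7 deg = 0.2042035 rad
swath = 2 * alt * tan(FOV/2) = 2 * 1718.08 * tan(0.1021018)
swath = 2 * 1718.08 * 0.102458
swath = 352.0622 km

352.0622 km


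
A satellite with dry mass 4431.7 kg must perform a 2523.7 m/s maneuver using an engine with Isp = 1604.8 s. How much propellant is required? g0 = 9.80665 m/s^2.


ve = Isp * g0 = 1604.8 * 9.80665 = 15737.711920 m/s
mass ratio = exp(dv/ve) = exp(2523.7/15737.711920) = 1.17393345
m_prop = m_dry * (mr - 1) = 4431.7 * (1.17393345 - 1)
m_prop = 770.8209 kg

770.8209 kg


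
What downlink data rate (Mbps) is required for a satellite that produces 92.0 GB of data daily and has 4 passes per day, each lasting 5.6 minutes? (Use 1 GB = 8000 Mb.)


total contact time = 4 * 5.6 * 60 = 1344.0000 s
data = 92.0 GB = 736000.0000 Mb
rate = 736000.0000 / 1344.0000 = 547.6190 Mbps

547.6190 Mbps


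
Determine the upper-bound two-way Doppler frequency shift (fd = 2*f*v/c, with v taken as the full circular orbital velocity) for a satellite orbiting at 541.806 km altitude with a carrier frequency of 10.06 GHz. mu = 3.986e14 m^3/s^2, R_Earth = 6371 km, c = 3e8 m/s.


r = 6.912806e+06 m
v = sqrt(mu/r) = 7593.4907 m/s (worst-case radial velocity)
f = 10.06 GHz = 1.006e+10 Hz
fd = 2*f*v/c = 2*1.006e+10*7593.4907/3.0e+08
fd = 509270.1064 Hz

509270.1064 Hz


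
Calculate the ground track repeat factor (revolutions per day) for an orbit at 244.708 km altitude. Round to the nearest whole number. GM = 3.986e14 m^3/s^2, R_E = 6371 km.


r = 6.615708e+06 m
T = 2*pi*sqrt(r^3/mu) = 5355.2002 s = 89.2533 min
revs/day = 1440 / 89.2533 = 16.1339
Rounded: 16 revolutions per day

16 revolutions per day


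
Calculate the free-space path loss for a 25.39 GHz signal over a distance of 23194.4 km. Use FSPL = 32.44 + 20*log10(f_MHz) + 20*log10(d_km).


f = 25.39 GHz = 25390.0000 MHz
d = 23194.4 km
FSPL = 32.44 + 20*log10(25390.0000) + 20*log10(23194.4)
FSPL = 32.44 + 88.0933 + 87.3077
FSPL = 207.8409 dB

207.8409 dB


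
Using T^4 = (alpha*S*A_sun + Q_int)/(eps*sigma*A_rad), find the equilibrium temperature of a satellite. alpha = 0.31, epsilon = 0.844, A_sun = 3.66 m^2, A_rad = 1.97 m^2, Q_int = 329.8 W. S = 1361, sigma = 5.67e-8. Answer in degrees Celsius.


Numerator = alpha*S*A_sun + Q_int = 0.31*1361*3.66 + 329.8 = 1873.9906 W
Denominator = eps*sigma*A_rad = 0.844*5.67e-8*1.97 = 9.4273956e-08 W/K^4
T^4 = 1.9878137e+10 K^4
T = 375.4861 K = 102.3361 C

102.3361 degrees Celsius


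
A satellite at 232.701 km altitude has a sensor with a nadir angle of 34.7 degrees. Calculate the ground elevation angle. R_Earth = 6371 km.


r = R_E + alt = 6603.7010 km
Law of sines in the satellite / Earth-center / ground-point triangle:
  sin(nadir)/R_E = sin(90 + el)/r  =>  cos(el) = (r/R_E)*sin(nadir)
cos(el) = (6603.7010 / 6371.0000) * sin(34.7 deg) = 0.5900725
el = arccos(0.5900725) = 53.8378 deg
(Earth-central angle = 90 - nadir - el = 1.4622 deg)

53.8378 degrees
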